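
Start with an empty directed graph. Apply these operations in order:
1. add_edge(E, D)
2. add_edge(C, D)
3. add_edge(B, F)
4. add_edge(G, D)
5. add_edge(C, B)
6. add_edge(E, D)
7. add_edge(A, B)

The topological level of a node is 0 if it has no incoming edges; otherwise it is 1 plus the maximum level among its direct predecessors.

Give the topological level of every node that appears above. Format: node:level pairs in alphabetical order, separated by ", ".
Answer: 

Answer: A:0, B:1, C:0, D:1, E:0, F:2, G:0

Derivation:
Op 1: add_edge(E, D). Edges now: 1
Op 2: add_edge(C, D). Edges now: 2
Op 3: add_edge(B, F). Edges now: 3
Op 4: add_edge(G, D). Edges now: 4
Op 5: add_edge(C, B). Edges now: 5
Op 6: add_edge(E, D) (duplicate, no change). Edges now: 5
Op 7: add_edge(A, B). Edges now: 6
Compute levels (Kahn BFS):
  sources (in-degree 0): A, C, E, G
  process A: level=0
    A->B: in-degree(B)=1, level(B)>=1
  process C: level=0
    C->B: in-degree(B)=0, level(B)=1, enqueue
    C->D: in-degree(D)=2, level(D)>=1
  process E: level=0
    E->D: in-degree(D)=1, level(D)>=1
  process G: level=0
    G->D: in-degree(D)=0, level(D)=1, enqueue
  process B: level=1
    B->F: in-degree(F)=0, level(F)=2, enqueue
  process D: level=1
  process F: level=2
All levels: A:0, B:1, C:0, D:1, E:0, F:2, G:0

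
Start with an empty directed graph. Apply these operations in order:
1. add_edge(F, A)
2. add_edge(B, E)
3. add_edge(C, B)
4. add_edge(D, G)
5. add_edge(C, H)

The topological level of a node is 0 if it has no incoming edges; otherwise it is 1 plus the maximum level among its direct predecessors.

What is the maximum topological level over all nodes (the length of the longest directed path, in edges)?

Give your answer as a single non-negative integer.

Op 1: add_edge(F, A). Edges now: 1
Op 2: add_edge(B, E). Edges now: 2
Op 3: add_edge(C, B). Edges now: 3
Op 4: add_edge(D, G). Edges now: 4
Op 5: add_edge(C, H). Edges now: 5
Compute levels (Kahn BFS):
  sources (in-degree 0): C, D, F
  process C: level=0
    C->B: in-degree(B)=0, level(B)=1, enqueue
    C->H: in-degree(H)=0, level(H)=1, enqueue
  process D: level=0
    D->G: in-degree(G)=0, level(G)=1, enqueue
  process F: level=0
    F->A: in-degree(A)=0, level(A)=1, enqueue
  process B: level=1
    B->E: in-degree(E)=0, level(E)=2, enqueue
  process H: level=1
  process G: level=1
  process A: level=1
  process E: level=2
All levels: A:1, B:1, C:0, D:0, E:2, F:0, G:1, H:1
max level = 2

Answer: 2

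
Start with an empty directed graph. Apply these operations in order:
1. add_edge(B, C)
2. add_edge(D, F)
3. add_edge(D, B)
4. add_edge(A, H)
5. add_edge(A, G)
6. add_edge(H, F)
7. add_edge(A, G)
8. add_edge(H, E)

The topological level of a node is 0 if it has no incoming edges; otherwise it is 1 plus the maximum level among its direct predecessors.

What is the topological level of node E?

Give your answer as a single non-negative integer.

Answer: 2

Derivation:
Op 1: add_edge(B, C). Edges now: 1
Op 2: add_edge(D, F). Edges now: 2
Op 3: add_edge(D, B). Edges now: 3
Op 4: add_edge(A, H). Edges now: 4
Op 5: add_edge(A, G). Edges now: 5
Op 6: add_edge(H, F). Edges now: 6
Op 7: add_edge(A, G) (duplicate, no change). Edges now: 6
Op 8: add_edge(H, E). Edges now: 7
Compute levels (Kahn BFS):
  sources (in-degree 0): A, D
  process A: level=0
    A->G: in-degree(G)=0, level(G)=1, enqueue
    A->H: in-degree(H)=0, level(H)=1, enqueue
  process D: level=0
    D->B: in-degree(B)=0, level(B)=1, enqueue
    D->F: in-degree(F)=1, level(F)>=1
  process G: level=1
  process H: level=1
    H->E: in-degree(E)=0, level(E)=2, enqueue
    H->F: in-degree(F)=0, level(F)=2, enqueue
  process B: level=1
    B->C: in-degree(C)=0, level(C)=2, enqueue
  process E: level=2
  process F: level=2
  process C: level=2
All levels: A:0, B:1, C:2, D:0, E:2, F:2, G:1, H:1
level(E) = 2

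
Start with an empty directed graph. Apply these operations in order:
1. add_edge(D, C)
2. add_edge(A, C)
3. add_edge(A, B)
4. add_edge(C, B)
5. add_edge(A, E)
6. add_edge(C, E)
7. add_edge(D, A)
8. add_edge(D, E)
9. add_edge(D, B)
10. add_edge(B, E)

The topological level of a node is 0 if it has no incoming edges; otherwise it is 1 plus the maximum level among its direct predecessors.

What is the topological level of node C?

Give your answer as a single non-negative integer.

Op 1: add_edge(D, C). Edges now: 1
Op 2: add_edge(A, C). Edges now: 2
Op 3: add_edge(A, B). Edges now: 3
Op 4: add_edge(C, B). Edges now: 4
Op 5: add_edge(A, E). Edges now: 5
Op 6: add_edge(C, E). Edges now: 6
Op 7: add_edge(D, A). Edges now: 7
Op 8: add_edge(D, E). Edges now: 8
Op 9: add_edge(D, B). Edges now: 9
Op 10: add_edge(B, E). Edges now: 10
Compute levels (Kahn BFS):
  sources (in-degree 0): D
  process D: level=0
    D->A: in-degree(A)=0, level(A)=1, enqueue
    D->B: in-degree(B)=2, level(B)>=1
    D->C: in-degree(C)=1, level(C)>=1
    D->E: in-degree(E)=3, level(E)>=1
  process A: level=1
    A->B: in-degree(B)=1, level(B)>=2
    A->C: in-degree(C)=0, level(C)=2, enqueue
    A->E: in-degree(E)=2, level(E)>=2
  process C: level=2
    C->B: in-degree(B)=0, level(B)=3, enqueue
    C->E: in-degree(E)=1, level(E)>=3
  process B: level=3
    B->E: in-degree(E)=0, level(E)=4, enqueue
  process E: level=4
All levels: A:1, B:3, C:2, D:0, E:4
level(C) = 2

Answer: 2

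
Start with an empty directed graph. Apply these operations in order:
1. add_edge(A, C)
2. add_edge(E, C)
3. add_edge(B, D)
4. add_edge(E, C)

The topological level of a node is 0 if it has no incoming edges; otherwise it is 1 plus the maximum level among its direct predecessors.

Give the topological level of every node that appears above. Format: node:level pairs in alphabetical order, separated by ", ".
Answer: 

Op 1: add_edge(A, C). Edges now: 1
Op 2: add_edge(E, C). Edges now: 2
Op 3: add_edge(B, D). Edges now: 3
Op 4: add_edge(E, C) (duplicate, no change). Edges now: 3
Compute levels (Kahn BFS):
  sources (in-degree 0): A, B, E
  process A: level=0
    A->C: in-degree(C)=1, level(C)>=1
  process B: level=0
    B->D: in-degree(D)=0, level(D)=1, enqueue
  process E: level=0
    E->C: in-degree(C)=0, level(C)=1, enqueue
  process D: level=1
  process C: level=1
All levels: A:0, B:0, C:1, D:1, E:0

Answer: A:0, B:0, C:1, D:1, E:0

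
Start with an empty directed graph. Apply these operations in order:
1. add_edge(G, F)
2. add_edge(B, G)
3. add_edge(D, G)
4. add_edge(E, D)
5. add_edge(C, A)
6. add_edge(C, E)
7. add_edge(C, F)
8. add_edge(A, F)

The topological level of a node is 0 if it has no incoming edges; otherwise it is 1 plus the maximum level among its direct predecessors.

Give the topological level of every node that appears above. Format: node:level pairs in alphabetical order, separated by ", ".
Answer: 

Answer: A:1, B:0, C:0, D:2, E:1, F:4, G:3

Derivation:
Op 1: add_edge(G, F). Edges now: 1
Op 2: add_edge(B, G). Edges now: 2
Op 3: add_edge(D, G). Edges now: 3
Op 4: add_edge(E, D). Edges now: 4
Op 5: add_edge(C, A). Edges now: 5
Op 6: add_edge(C, E). Edges now: 6
Op 7: add_edge(C, F). Edges now: 7
Op 8: add_edge(A, F). Edges now: 8
Compute levels (Kahn BFS):
  sources (in-degree 0): B, C
  process B: level=0
    B->G: in-degree(G)=1, level(G)>=1
  process C: level=0
    C->A: in-degree(A)=0, level(A)=1, enqueue
    C->E: in-degree(E)=0, level(E)=1, enqueue
    C->F: in-degree(F)=2, level(F)>=1
  process A: level=1
    A->F: in-degree(F)=1, level(F)>=2
  process E: level=1
    E->D: in-degree(D)=0, level(D)=2, enqueue
  process D: level=2
    D->G: in-degree(G)=0, level(G)=3, enqueue
  process G: level=3
    G->F: in-degree(F)=0, level(F)=4, enqueue
  process F: level=4
All levels: A:1, B:0, C:0, D:2, E:1, F:4, G:3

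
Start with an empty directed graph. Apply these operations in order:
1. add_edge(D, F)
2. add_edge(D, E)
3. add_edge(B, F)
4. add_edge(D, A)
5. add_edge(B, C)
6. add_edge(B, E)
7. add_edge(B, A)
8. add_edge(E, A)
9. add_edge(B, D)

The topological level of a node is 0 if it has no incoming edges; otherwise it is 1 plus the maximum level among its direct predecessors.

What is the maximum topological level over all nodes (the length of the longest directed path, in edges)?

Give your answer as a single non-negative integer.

Op 1: add_edge(D, F). Edges now: 1
Op 2: add_edge(D, E). Edges now: 2
Op 3: add_edge(B, F). Edges now: 3
Op 4: add_edge(D, A). Edges now: 4
Op 5: add_edge(B, C). Edges now: 5
Op 6: add_edge(B, E). Edges now: 6
Op 7: add_edge(B, A). Edges now: 7
Op 8: add_edge(E, A). Edges now: 8
Op 9: add_edge(B, D). Edges now: 9
Compute levels (Kahn BFS):
  sources (in-degree 0): B
  process B: level=0
    B->A: in-degree(A)=2, level(A)>=1
    B->C: in-degree(C)=0, level(C)=1, enqueue
    B->D: in-degree(D)=0, level(D)=1, enqueue
    B->E: in-degree(E)=1, level(E)>=1
    B->F: in-degree(F)=1, level(F)>=1
  process C: level=1
  process D: level=1
    D->A: in-degree(A)=1, level(A)>=2
    D->E: in-degree(E)=0, level(E)=2, enqueue
    D->F: in-degree(F)=0, level(F)=2, enqueue
  process E: level=2
    E->A: in-degree(A)=0, level(A)=3, enqueue
  process F: level=2
  process A: level=3
All levels: A:3, B:0, C:1, D:1, E:2, F:2
max level = 3

Answer: 3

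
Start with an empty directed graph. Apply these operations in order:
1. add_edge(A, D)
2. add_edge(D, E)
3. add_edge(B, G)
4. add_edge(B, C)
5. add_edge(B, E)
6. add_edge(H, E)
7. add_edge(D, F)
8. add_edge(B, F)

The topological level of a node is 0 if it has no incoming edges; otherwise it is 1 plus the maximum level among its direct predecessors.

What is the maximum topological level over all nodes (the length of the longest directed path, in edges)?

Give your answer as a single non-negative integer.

Answer: 2

Derivation:
Op 1: add_edge(A, D). Edges now: 1
Op 2: add_edge(D, E). Edges now: 2
Op 3: add_edge(B, G). Edges now: 3
Op 4: add_edge(B, C). Edges now: 4
Op 5: add_edge(B, E). Edges now: 5
Op 6: add_edge(H, E). Edges now: 6
Op 7: add_edge(D, F). Edges now: 7
Op 8: add_edge(B, F). Edges now: 8
Compute levels (Kahn BFS):
  sources (in-degree 0): A, B, H
  process A: level=0
    A->D: in-degree(D)=0, level(D)=1, enqueue
  process B: level=0
    B->C: in-degree(C)=0, level(C)=1, enqueue
    B->E: in-degree(E)=2, level(E)>=1
    B->F: in-degree(F)=1, level(F)>=1
    B->G: in-degree(G)=0, level(G)=1, enqueue
  process H: level=0
    H->E: in-degree(E)=1, level(E)>=1
  process D: level=1
    D->E: in-degree(E)=0, level(E)=2, enqueue
    D->F: in-degree(F)=0, level(F)=2, enqueue
  process C: level=1
  process G: level=1
  process E: level=2
  process F: level=2
All levels: A:0, B:0, C:1, D:1, E:2, F:2, G:1, H:0
max level = 2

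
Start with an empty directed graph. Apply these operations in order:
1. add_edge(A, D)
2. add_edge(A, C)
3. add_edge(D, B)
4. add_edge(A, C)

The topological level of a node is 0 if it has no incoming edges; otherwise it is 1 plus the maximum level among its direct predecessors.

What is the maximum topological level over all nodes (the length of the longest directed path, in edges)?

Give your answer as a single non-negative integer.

Op 1: add_edge(A, D). Edges now: 1
Op 2: add_edge(A, C). Edges now: 2
Op 3: add_edge(D, B). Edges now: 3
Op 4: add_edge(A, C) (duplicate, no change). Edges now: 3
Compute levels (Kahn BFS):
  sources (in-degree 0): A
  process A: level=0
    A->C: in-degree(C)=0, level(C)=1, enqueue
    A->D: in-degree(D)=0, level(D)=1, enqueue
  process C: level=1
  process D: level=1
    D->B: in-degree(B)=0, level(B)=2, enqueue
  process B: level=2
All levels: A:0, B:2, C:1, D:1
max level = 2

Answer: 2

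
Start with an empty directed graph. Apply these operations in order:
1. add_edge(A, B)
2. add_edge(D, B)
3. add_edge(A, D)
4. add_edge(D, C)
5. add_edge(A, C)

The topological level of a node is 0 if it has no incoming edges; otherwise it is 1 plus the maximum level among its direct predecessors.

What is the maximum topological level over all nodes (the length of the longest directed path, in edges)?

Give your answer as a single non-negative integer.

Answer: 2

Derivation:
Op 1: add_edge(A, B). Edges now: 1
Op 2: add_edge(D, B). Edges now: 2
Op 3: add_edge(A, D). Edges now: 3
Op 4: add_edge(D, C). Edges now: 4
Op 5: add_edge(A, C). Edges now: 5
Compute levels (Kahn BFS):
  sources (in-degree 0): A
  process A: level=0
    A->B: in-degree(B)=1, level(B)>=1
    A->C: in-degree(C)=1, level(C)>=1
    A->D: in-degree(D)=0, level(D)=1, enqueue
  process D: level=1
    D->B: in-degree(B)=0, level(B)=2, enqueue
    D->C: in-degree(C)=0, level(C)=2, enqueue
  process B: level=2
  process C: level=2
All levels: A:0, B:2, C:2, D:1
max level = 2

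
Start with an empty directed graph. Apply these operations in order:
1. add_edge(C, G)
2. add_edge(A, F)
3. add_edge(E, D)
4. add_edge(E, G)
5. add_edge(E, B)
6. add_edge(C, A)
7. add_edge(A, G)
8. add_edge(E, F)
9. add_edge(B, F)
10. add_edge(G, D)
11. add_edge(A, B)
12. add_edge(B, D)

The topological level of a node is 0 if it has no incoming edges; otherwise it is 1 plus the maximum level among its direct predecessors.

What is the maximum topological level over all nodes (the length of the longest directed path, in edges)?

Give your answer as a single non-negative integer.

Answer: 3

Derivation:
Op 1: add_edge(C, G). Edges now: 1
Op 2: add_edge(A, F). Edges now: 2
Op 3: add_edge(E, D). Edges now: 3
Op 4: add_edge(E, G). Edges now: 4
Op 5: add_edge(E, B). Edges now: 5
Op 6: add_edge(C, A). Edges now: 6
Op 7: add_edge(A, G). Edges now: 7
Op 8: add_edge(E, F). Edges now: 8
Op 9: add_edge(B, F). Edges now: 9
Op 10: add_edge(G, D). Edges now: 10
Op 11: add_edge(A, B). Edges now: 11
Op 12: add_edge(B, D). Edges now: 12
Compute levels (Kahn BFS):
  sources (in-degree 0): C, E
  process C: level=0
    C->A: in-degree(A)=0, level(A)=1, enqueue
    C->G: in-degree(G)=2, level(G)>=1
  process E: level=0
    E->B: in-degree(B)=1, level(B)>=1
    E->D: in-degree(D)=2, level(D)>=1
    E->F: in-degree(F)=2, level(F)>=1
    E->G: in-degree(G)=1, level(G)>=1
  process A: level=1
    A->B: in-degree(B)=0, level(B)=2, enqueue
    A->F: in-degree(F)=1, level(F)>=2
    A->G: in-degree(G)=0, level(G)=2, enqueue
  process B: level=2
    B->D: in-degree(D)=1, level(D)>=3
    B->F: in-degree(F)=0, level(F)=3, enqueue
  process G: level=2
    G->D: in-degree(D)=0, level(D)=3, enqueue
  process F: level=3
  process D: level=3
All levels: A:1, B:2, C:0, D:3, E:0, F:3, G:2
max level = 3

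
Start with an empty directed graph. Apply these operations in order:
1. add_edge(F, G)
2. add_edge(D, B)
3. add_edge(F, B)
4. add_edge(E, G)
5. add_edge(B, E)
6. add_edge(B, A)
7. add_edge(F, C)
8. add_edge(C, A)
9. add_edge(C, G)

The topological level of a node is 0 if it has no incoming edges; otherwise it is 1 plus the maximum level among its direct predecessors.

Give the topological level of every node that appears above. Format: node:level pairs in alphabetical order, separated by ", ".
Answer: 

Op 1: add_edge(F, G). Edges now: 1
Op 2: add_edge(D, B). Edges now: 2
Op 3: add_edge(F, B). Edges now: 3
Op 4: add_edge(E, G). Edges now: 4
Op 5: add_edge(B, E). Edges now: 5
Op 6: add_edge(B, A). Edges now: 6
Op 7: add_edge(F, C). Edges now: 7
Op 8: add_edge(C, A). Edges now: 8
Op 9: add_edge(C, G). Edges now: 9
Compute levels (Kahn BFS):
  sources (in-degree 0): D, F
  process D: level=0
    D->B: in-degree(B)=1, level(B)>=1
  process F: level=0
    F->B: in-degree(B)=0, level(B)=1, enqueue
    F->C: in-degree(C)=0, level(C)=1, enqueue
    F->G: in-degree(G)=2, level(G)>=1
  process B: level=1
    B->A: in-degree(A)=1, level(A)>=2
    B->E: in-degree(E)=0, level(E)=2, enqueue
  process C: level=1
    C->A: in-degree(A)=0, level(A)=2, enqueue
    C->G: in-degree(G)=1, level(G)>=2
  process E: level=2
    E->G: in-degree(G)=0, level(G)=3, enqueue
  process A: level=2
  process G: level=3
All levels: A:2, B:1, C:1, D:0, E:2, F:0, G:3

Answer: A:2, B:1, C:1, D:0, E:2, F:0, G:3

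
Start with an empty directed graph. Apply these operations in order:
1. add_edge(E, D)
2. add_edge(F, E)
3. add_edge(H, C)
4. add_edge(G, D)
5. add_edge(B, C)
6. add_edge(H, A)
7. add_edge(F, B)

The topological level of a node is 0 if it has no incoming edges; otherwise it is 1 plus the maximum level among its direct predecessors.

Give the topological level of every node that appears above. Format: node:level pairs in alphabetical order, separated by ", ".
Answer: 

Op 1: add_edge(E, D). Edges now: 1
Op 2: add_edge(F, E). Edges now: 2
Op 3: add_edge(H, C). Edges now: 3
Op 4: add_edge(G, D). Edges now: 4
Op 5: add_edge(B, C). Edges now: 5
Op 6: add_edge(H, A). Edges now: 6
Op 7: add_edge(F, B). Edges now: 7
Compute levels (Kahn BFS):
  sources (in-degree 0): F, G, H
  process F: level=0
    F->B: in-degree(B)=0, level(B)=1, enqueue
    F->E: in-degree(E)=0, level(E)=1, enqueue
  process G: level=0
    G->D: in-degree(D)=1, level(D)>=1
  process H: level=0
    H->A: in-degree(A)=0, level(A)=1, enqueue
    H->C: in-degree(C)=1, level(C)>=1
  process B: level=1
    B->C: in-degree(C)=0, level(C)=2, enqueue
  process E: level=1
    E->D: in-degree(D)=0, level(D)=2, enqueue
  process A: level=1
  process C: level=2
  process D: level=2
All levels: A:1, B:1, C:2, D:2, E:1, F:0, G:0, H:0

Answer: A:1, B:1, C:2, D:2, E:1, F:0, G:0, H:0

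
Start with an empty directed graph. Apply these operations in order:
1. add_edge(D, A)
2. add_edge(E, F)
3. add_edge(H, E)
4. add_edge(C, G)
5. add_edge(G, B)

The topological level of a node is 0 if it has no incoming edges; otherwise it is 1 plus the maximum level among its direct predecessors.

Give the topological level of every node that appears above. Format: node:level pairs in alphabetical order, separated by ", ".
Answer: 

Op 1: add_edge(D, A). Edges now: 1
Op 2: add_edge(E, F). Edges now: 2
Op 3: add_edge(H, E). Edges now: 3
Op 4: add_edge(C, G). Edges now: 4
Op 5: add_edge(G, B). Edges now: 5
Compute levels (Kahn BFS):
  sources (in-degree 0): C, D, H
  process C: level=0
    C->G: in-degree(G)=0, level(G)=1, enqueue
  process D: level=0
    D->A: in-degree(A)=0, level(A)=1, enqueue
  process H: level=0
    H->E: in-degree(E)=0, level(E)=1, enqueue
  process G: level=1
    G->B: in-degree(B)=0, level(B)=2, enqueue
  process A: level=1
  process E: level=1
    E->F: in-degree(F)=0, level(F)=2, enqueue
  process B: level=2
  process F: level=2
All levels: A:1, B:2, C:0, D:0, E:1, F:2, G:1, H:0

Answer: A:1, B:2, C:0, D:0, E:1, F:2, G:1, H:0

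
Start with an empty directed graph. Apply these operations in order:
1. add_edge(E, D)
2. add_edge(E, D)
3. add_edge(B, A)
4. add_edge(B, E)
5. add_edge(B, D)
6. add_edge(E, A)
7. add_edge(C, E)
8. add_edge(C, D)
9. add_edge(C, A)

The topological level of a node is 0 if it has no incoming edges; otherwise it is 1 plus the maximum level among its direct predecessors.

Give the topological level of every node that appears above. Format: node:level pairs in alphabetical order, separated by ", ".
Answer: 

Op 1: add_edge(E, D). Edges now: 1
Op 2: add_edge(E, D) (duplicate, no change). Edges now: 1
Op 3: add_edge(B, A). Edges now: 2
Op 4: add_edge(B, E). Edges now: 3
Op 5: add_edge(B, D). Edges now: 4
Op 6: add_edge(E, A). Edges now: 5
Op 7: add_edge(C, E). Edges now: 6
Op 8: add_edge(C, D). Edges now: 7
Op 9: add_edge(C, A). Edges now: 8
Compute levels (Kahn BFS):
  sources (in-degree 0): B, C
  process B: level=0
    B->A: in-degree(A)=2, level(A)>=1
    B->D: in-degree(D)=2, level(D)>=1
    B->E: in-degree(E)=1, level(E)>=1
  process C: level=0
    C->A: in-degree(A)=1, level(A)>=1
    C->D: in-degree(D)=1, level(D)>=1
    C->E: in-degree(E)=0, level(E)=1, enqueue
  process E: level=1
    E->A: in-degree(A)=0, level(A)=2, enqueue
    E->D: in-degree(D)=0, level(D)=2, enqueue
  process A: level=2
  process D: level=2
All levels: A:2, B:0, C:0, D:2, E:1

Answer: A:2, B:0, C:0, D:2, E:1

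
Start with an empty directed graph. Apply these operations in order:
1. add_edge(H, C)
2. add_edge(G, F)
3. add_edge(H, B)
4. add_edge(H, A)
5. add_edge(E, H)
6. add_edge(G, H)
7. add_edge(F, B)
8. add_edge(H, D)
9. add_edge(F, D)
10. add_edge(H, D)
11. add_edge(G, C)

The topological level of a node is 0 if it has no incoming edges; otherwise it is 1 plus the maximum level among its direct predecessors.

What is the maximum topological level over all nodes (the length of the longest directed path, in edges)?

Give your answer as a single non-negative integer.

Op 1: add_edge(H, C). Edges now: 1
Op 2: add_edge(G, F). Edges now: 2
Op 3: add_edge(H, B). Edges now: 3
Op 4: add_edge(H, A). Edges now: 4
Op 5: add_edge(E, H). Edges now: 5
Op 6: add_edge(G, H). Edges now: 6
Op 7: add_edge(F, B). Edges now: 7
Op 8: add_edge(H, D). Edges now: 8
Op 9: add_edge(F, D). Edges now: 9
Op 10: add_edge(H, D) (duplicate, no change). Edges now: 9
Op 11: add_edge(G, C). Edges now: 10
Compute levels (Kahn BFS):
  sources (in-degree 0): E, G
  process E: level=0
    E->H: in-degree(H)=1, level(H)>=1
  process G: level=0
    G->C: in-degree(C)=1, level(C)>=1
    G->F: in-degree(F)=0, level(F)=1, enqueue
    G->H: in-degree(H)=0, level(H)=1, enqueue
  process F: level=1
    F->B: in-degree(B)=1, level(B)>=2
    F->D: in-degree(D)=1, level(D)>=2
  process H: level=1
    H->A: in-degree(A)=0, level(A)=2, enqueue
    H->B: in-degree(B)=0, level(B)=2, enqueue
    H->C: in-degree(C)=0, level(C)=2, enqueue
    H->D: in-degree(D)=0, level(D)=2, enqueue
  process A: level=2
  process B: level=2
  process C: level=2
  process D: level=2
All levels: A:2, B:2, C:2, D:2, E:0, F:1, G:0, H:1
max level = 2

Answer: 2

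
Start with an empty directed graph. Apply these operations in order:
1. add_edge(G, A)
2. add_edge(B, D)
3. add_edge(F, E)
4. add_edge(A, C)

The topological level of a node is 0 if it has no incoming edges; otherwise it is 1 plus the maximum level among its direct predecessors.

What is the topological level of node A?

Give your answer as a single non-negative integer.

Op 1: add_edge(G, A). Edges now: 1
Op 2: add_edge(B, D). Edges now: 2
Op 3: add_edge(F, E). Edges now: 3
Op 4: add_edge(A, C). Edges now: 4
Compute levels (Kahn BFS):
  sources (in-degree 0): B, F, G
  process B: level=0
    B->D: in-degree(D)=0, level(D)=1, enqueue
  process F: level=0
    F->E: in-degree(E)=0, level(E)=1, enqueue
  process G: level=0
    G->A: in-degree(A)=0, level(A)=1, enqueue
  process D: level=1
  process E: level=1
  process A: level=1
    A->C: in-degree(C)=0, level(C)=2, enqueue
  process C: level=2
All levels: A:1, B:0, C:2, D:1, E:1, F:0, G:0
level(A) = 1

Answer: 1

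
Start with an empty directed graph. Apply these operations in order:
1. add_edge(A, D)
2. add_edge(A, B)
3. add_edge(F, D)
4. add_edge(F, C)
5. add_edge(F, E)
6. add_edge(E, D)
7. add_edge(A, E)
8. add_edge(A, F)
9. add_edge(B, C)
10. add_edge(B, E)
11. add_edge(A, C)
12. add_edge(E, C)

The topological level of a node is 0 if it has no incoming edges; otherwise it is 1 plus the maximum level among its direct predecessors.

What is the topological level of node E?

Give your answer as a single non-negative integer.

Op 1: add_edge(A, D). Edges now: 1
Op 2: add_edge(A, B). Edges now: 2
Op 3: add_edge(F, D). Edges now: 3
Op 4: add_edge(F, C). Edges now: 4
Op 5: add_edge(F, E). Edges now: 5
Op 6: add_edge(E, D). Edges now: 6
Op 7: add_edge(A, E). Edges now: 7
Op 8: add_edge(A, F). Edges now: 8
Op 9: add_edge(B, C). Edges now: 9
Op 10: add_edge(B, E). Edges now: 10
Op 11: add_edge(A, C). Edges now: 11
Op 12: add_edge(E, C). Edges now: 12
Compute levels (Kahn BFS):
  sources (in-degree 0): A
  process A: level=0
    A->B: in-degree(B)=0, level(B)=1, enqueue
    A->C: in-degree(C)=3, level(C)>=1
    A->D: in-degree(D)=2, level(D)>=1
    A->E: in-degree(E)=2, level(E)>=1
    A->F: in-degree(F)=0, level(F)=1, enqueue
  process B: level=1
    B->C: in-degree(C)=2, level(C)>=2
    B->E: in-degree(E)=1, level(E)>=2
  process F: level=1
    F->C: in-degree(C)=1, level(C)>=2
    F->D: in-degree(D)=1, level(D)>=2
    F->E: in-degree(E)=0, level(E)=2, enqueue
  process E: level=2
    E->C: in-degree(C)=0, level(C)=3, enqueue
    E->D: in-degree(D)=0, level(D)=3, enqueue
  process C: level=3
  process D: level=3
All levels: A:0, B:1, C:3, D:3, E:2, F:1
level(E) = 2

Answer: 2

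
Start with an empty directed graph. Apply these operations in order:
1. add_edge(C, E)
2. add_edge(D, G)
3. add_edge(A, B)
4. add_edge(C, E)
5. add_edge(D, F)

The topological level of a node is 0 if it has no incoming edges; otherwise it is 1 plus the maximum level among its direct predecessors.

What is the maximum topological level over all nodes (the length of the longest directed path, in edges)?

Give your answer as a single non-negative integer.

Op 1: add_edge(C, E). Edges now: 1
Op 2: add_edge(D, G). Edges now: 2
Op 3: add_edge(A, B). Edges now: 3
Op 4: add_edge(C, E) (duplicate, no change). Edges now: 3
Op 5: add_edge(D, F). Edges now: 4
Compute levels (Kahn BFS):
  sources (in-degree 0): A, C, D
  process A: level=0
    A->B: in-degree(B)=0, level(B)=1, enqueue
  process C: level=0
    C->E: in-degree(E)=0, level(E)=1, enqueue
  process D: level=0
    D->F: in-degree(F)=0, level(F)=1, enqueue
    D->G: in-degree(G)=0, level(G)=1, enqueue
  process B: level=1
  process E: level=1
  process F: level=1
  process G: level=1
All levels: A:0, B:1, C:0, D:0, E:1, F:1, G:1
max level = 1

Answer: 1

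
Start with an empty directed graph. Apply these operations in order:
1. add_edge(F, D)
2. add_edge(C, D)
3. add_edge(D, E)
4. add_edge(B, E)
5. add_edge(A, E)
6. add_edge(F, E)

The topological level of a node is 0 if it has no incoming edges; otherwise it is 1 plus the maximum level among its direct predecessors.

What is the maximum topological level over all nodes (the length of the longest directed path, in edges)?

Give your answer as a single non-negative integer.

Answer: 2

Derivation:
Op 1: add_edge(F, D). Edges now: 1
Op 2: add_edge(C, D). Edges now: 2
Op 3: add_edge(D, E). Edges now: 3
Op 4: add_edge(B, E). Edges now: 4
Op 5: add_edge(A, E). Edges now: 5
Op 6: add_edge(F, E). Edges now: 6
Compute levels (Kahn BFS):
  sources (in-degree 0): A, B, C, F
  process A: level=0
    A->E: in-degree(E)=3, level(E)>=1
  process B: level=0
    B->E: in-degree(E)=2, level(E)>=1
  process C: level=0
    C->D: in-degree(D)=1, level(D)>=1
  process F: level=0
    F->D: in-degree(D)=0, level(D)=1, enqueue
    F->E: in-degree(E)=1, level(E)>=1
  process D: level=1
    D->E: in-degree(E)=0, level(E)=2, enqueue
  process E: level=2
All levels: A:0, B:0, C:0, D:1, E:2, F:0
max level = 2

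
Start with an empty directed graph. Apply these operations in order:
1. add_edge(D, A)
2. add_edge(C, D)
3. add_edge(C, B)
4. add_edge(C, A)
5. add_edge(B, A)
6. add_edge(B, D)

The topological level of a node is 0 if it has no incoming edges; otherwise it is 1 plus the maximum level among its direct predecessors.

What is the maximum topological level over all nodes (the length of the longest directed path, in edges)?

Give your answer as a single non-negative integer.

Answer: 3

Derivation:
Op 1: add_edge(D, A). Edges now: 1
Op 2: add_edge(C, D). Edges now: 2
Op 3: add_edge(C, B). Edges now: 3
Op 4: add_edge(C, A). Edges now: 4
Op 5: add_edge(B, A). Edges now: 5
Op 6: add_edge(B, D). Edges now: 6
Compute levels (Kahn BFS):
  sources (in-degree 0): C
  process C: level=0
    C->A: in-degree(A)=2, level(A)>=1
    C->B: in-degree(B)=0, level(B)=1, enqueue
    C->D: in-degree(D)=1, level(D)>=1
  process B: level=1
    B->A: in-degree(A)=1, level(A)>=2
    B->D: in-degree(D)=0, level(D)=2, enqueue
  process D: level=2
    D->A: in-degree(A)=0, level(A)=3, enqueue
  process A: level=3
All levels: A:3, B:1, C:0, D:2
max level = 3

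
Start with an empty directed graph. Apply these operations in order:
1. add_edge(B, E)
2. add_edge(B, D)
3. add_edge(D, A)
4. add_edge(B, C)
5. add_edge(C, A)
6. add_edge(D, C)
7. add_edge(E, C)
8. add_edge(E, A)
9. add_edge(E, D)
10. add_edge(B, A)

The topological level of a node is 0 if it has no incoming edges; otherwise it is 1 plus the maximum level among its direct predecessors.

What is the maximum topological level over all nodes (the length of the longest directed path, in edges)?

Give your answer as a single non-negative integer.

Op 1: add_edge(B, E). Edges now: 1
Op 2: add_edge(B, D). Edges now: 2
Op 3: add_edge(D, A). Edges now: 3
Op 4: add_edge(B, C). Edges now: 4
Op 5: add_edge(C, A). Edges now: 5
Op 6: add_edge(D, C). Edges now: 6
Op 7: add_edge(E, C). Edges now: 7
Op 8: add_edge(E, A). Edges now: 8
Op 9: add_edge(E, D). Edges now: 9
Op 10: add_edge(B, A). Edges now: 10
Compute levels (Kahn BFS):
  sources (in-degree 0): B
  process B: level=0
    B->A: in-degree(A)=3, level(A)>=1
    B->C: in-degree(C)=2, level(C)>=1
    B->D: in-degree(D)=1, level(D)>=1
    B->E: in-degree(E)=0, level(E)=1, enqueue
  process E: level=1
    E->A: in-degree(A)=2, level(A)>=2
    E->C: in-degree(C)=1, level(C)>=2
    E->D: in-degree(D)=0, level(D)=2, enqueue
  process D: level=2
    D->A: in-degree(A)=1, level(A)>=3
    D->C: in-degree(C)=0, level(C)=3, enqueue
  process C: level=3
    C->A: in-degree(A)=0, level(A)=4, enqueue
  process A: level=4
All levels: A:4, B:0, C:3, D:2, E:1
max level = 4

Answer: 4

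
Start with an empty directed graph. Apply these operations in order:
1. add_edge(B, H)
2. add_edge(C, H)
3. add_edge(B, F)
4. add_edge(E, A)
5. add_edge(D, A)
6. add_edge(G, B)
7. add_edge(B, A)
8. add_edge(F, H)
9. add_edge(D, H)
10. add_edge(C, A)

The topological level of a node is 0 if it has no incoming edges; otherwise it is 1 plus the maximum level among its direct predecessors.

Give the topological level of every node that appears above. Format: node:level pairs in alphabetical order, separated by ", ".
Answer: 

Answer: A:2, B:1, C:0, D:0, E:0, F:2, G:0, H:3

Derivation:
Op 1: add_edge(B, H). Edges now: 1
Op 2: add_edge(C, H). Edges now: 2
Op 3: add_edge(B, F). Edges now: 3
Op 4: add_edge(E, A). Edges now: 4
Op 5: add_edge(D, A). Edges now: 5
Op 6: add_edge(G, B). Edges now: 6
Op 7: add_edge(B, A). Edges now: 7
Op 8: add_edge(F, H). Edges now: 8
Op 9: add_edge(D, H). Edges now: 9
Op 10: add_edge(C, A). Edges now: 10
Compute levels (Kahn BFS):
  sources (in-degree 0): C, D, E, G
  process C: level=0
    C->A: in-degree(A)=3, level(A)>=1
    C->H: in-degree(H)=3, level(H)>=1
  process D: level=0
    D->A: in-degree(A)=2, level(A)>=1
    D->H: in-degree(H)=2, level(H)>=1
  process E: level=0
    E->A: in-degree(A)=1, level(A)>=1
  process G: level=0
    G->B: in-degree(B)=0, level(B)=1, enqueue
  process B: level=1
    B->A: in-degree(A)=0, level(A)=2, enqueue
    B->F: in-degree(F)=0, level(F)=2, enqueue
    B->H: in-degree(H)=1, level(H)>=2
  process A: level=2
  process F: level=2
    F->H: in-degree(H)=0, level(H)=3, enqueue
  process H: level=3
All levels: A:2, B:1, C:0, D:0, E:0, F:2, G:0, H:3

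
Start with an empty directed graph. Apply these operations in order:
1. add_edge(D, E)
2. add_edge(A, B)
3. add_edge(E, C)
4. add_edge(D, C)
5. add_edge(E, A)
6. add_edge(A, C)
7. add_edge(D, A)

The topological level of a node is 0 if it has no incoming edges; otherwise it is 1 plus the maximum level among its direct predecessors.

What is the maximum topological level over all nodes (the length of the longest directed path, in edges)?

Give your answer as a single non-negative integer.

Op 1: add_edge(D, E). Edges now: 1
Op 2: add_edge(A, B). Edges now: 2
Op 3: add_edge(E, C). Edges now: 3
Op 4: add_edge(D, C). Edges now: 4
Op 5: add_edge(E, A). Edges now: 5
Op 6: add_edge(A, C). Edges now: 6
Op 7: add_edge(D, A). Edges now: 7
Compute levels (Kahn BFS):
  sources (in-degree 0): D
  process D: level=0
    D->A: in-degree(A)=1, level(A)>=1
    D->C: in-degree(C)=2, level(C)>=1
    D->E: in-degree(E)=0, level(E)=1, enqueue
  process E: level=1
    E->A: in-degree(A)=0, level(A)=2, enqueue
    E->C: in-degree(C)=1, level(C)>=2
  process A: level=2
    A->B: in-degree(B)=0, level(B)=3, enqueue
    A->C: in-degree(C)=0, level(C)=3, enqueue
  process B: level=3
  process C: level=3
All levels: A:2, B:3, C:3, D:0, E:1
max level = 3

Answer: 3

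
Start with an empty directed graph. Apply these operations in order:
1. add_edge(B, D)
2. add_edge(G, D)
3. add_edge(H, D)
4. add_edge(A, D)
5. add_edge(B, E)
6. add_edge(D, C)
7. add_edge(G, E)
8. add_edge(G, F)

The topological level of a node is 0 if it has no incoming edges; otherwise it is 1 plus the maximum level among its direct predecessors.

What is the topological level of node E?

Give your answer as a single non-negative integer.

Op 1: add_edge(B, D). Edges now: 1
Op 2: add_edge(G, D). Edges now: 2
Op 3: add_edge(H, D). Edges now: 3
Op 4: add_edge(A, D). Edges now: 4
Op 5: add_edge(B, E). Edges now: 5
Op 6: add_edge(D, C). Edges now: 6
Op 7: add_edge(G, E). Edges now: 7
Op 8: add_edge(G, F). Edges now: 8
Compute levels (Kahn BFS):
  sources (in-degree 0): A, B, G, H
  process A: level=0
    A->D: in-degree(D)=3, level(D)>=1
  process B: level=0
    B->D: in-degree(D)=2, level(D)>=1
    B->E: in-degree(E)=1, level(E)>=1
  process G: level=0
    G->D: in-degree(D)=1, level(D)>=1
    G->E: in-degree(E)=0, level(E)=1, enqueue
    G->F: in-degree(F)=0, level(F)=1, enqueue
  process H: level=0
    H->D: in-degree(D)=0, level(D)=1, enqueue
  process E: level=1
  process F: level=1
  process D: level=1
    D->C: in-degree(C)=0, level(C)=2, enqueue
  process C: level=2
All levels: A:0, B:0, C:2, D:1, E:1, F:1, G:0, H:0
level(E) = 1

Answer: 1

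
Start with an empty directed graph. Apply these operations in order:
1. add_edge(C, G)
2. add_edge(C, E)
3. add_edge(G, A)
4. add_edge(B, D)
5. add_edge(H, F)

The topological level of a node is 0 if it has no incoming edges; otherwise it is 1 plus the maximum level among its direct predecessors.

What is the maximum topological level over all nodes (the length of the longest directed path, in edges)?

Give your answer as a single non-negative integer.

Op 1: add_edge(C, G). Edges now: 1
Op 2: add_edge(C, E). Edges now: 2
Op 3: add_edge(G, A). Edges now: 3
Op 4: add_edge(B, D). Edges now: 4
Op 5: add_edge(H, F). Edges now: 5
Compute levels (Kahn BFS):
  sources (in-degree 0): B, C, H
  process B: level=0
    B->D: in-degree(D)=0, level(D)=1, enqueue
  process C: level=0
    C->E: in-degree(E)=0, level(E)=1, enqueue
    C->G: in-degree(G)=0, level(G)=1, enqueue
  process H: level=0
    H->F: in-degree(F)=0, level(F)=1, enqueue
  process D: level=1
  process E: level=1
  process G: level=1
    G->A: in-degree(A)=0, level(A)=2, enqueue
  process F: level=1
  process A: level=2
All levels: A:2, B:0, C:0, D:1, E:1, F:1, G:1, H:0
max level = 2

Answer: 2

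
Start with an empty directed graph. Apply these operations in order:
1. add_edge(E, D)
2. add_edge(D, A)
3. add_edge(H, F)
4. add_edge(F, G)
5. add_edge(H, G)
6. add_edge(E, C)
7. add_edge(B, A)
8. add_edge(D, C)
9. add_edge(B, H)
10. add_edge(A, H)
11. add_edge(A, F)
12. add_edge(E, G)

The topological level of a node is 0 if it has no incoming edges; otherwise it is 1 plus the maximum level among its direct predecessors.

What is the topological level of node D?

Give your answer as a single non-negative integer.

Op 1: add_edge(E, D). Edges now: 1
Op 2: add_edge(D, A). Edges now: 2
Op 3: add_edge(H, F). Edges now: 3
Op 4: add_edge(F, G). Edges now: 4
Op 5: add_edge(H, G). Edges now: 5
Op 6: add_edge(E, C). Edges now: 6
Op 7: add_edge(B, A). Edges now: 7
Op 8: add_edge(D, C). Edges now: 8
Op 9: add_edge(B, H). Edges now: 9
Op 10: add_edge(A, H). Edges now: 10
Op 11: add_edge(A, F). Edges now: 11
Op 12: add_edge(E, G). Edges now: 12
Compute levels (Kahn BFS):
  sources (in-degree 0): B, E
  process B: level=0
    B->A: in-degree(A)=1, level(A)>=1
    B->H: in-degree(H)=1, level(H)>=1
  process E: level=0
    E->C: in-degree(C)=1, level(C)>=1
    E->D: in-degree(D)=0, level(D)=1, enqueue
    E->G: in-degree(G)=2, level(G)>=1
  process D: level=1
    D->A: in-degree(A)=0, level(A)=2, enqueue
    D->C: in-degree(C)=0, level(C)=2, enqueue
  process A: level=2
    A->F: in-degree(F)=1, level(F)>=3
    A->H: in-degree(H)=0, level(H)=3, enqueue
  process C: level=2
  process H: level=3
    H->F: in-degree(F)=0, level(F)=4, enqueue
    H->G: in-degree(G)=1, level(G)>=4
  process F: level=4
    F->G: in-degree(G)=0, level(G)=5, enqueue
  process G: level=5
All levels: A:2, B:0, C:2, D:1, E:0, F:4, G:5, H:3
level(D) = 1

Answer: 1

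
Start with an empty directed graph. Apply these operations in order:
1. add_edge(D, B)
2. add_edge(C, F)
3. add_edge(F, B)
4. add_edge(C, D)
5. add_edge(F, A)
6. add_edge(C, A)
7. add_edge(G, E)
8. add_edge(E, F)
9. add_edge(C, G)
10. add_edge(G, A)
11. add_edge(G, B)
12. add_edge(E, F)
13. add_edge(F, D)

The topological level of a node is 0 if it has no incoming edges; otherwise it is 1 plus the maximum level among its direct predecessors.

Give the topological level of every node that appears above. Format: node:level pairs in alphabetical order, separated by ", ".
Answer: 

Op 1: add_edge(D, B). Edges now: 1
Op 2: add_edge(C, F). Edges now: 2
Op 3: add_edge(F, B). Edges now: 3
Op 4: add_edge(C, D). Edges now: 4
Op 5: add_edge(F, A). Edges now: 5
Op 6: add_edge(C, A). Edges now: 6
Op 7: add_edge(G, E). Edges now: 7
Op 8: add_edge(E, F). Edges now: 8
Op 9: add_edge(C, G). Edges now: 9
Op 10: add_edge(G, A). Edges now: 10
Op 11: add_edge(G, B). Edges now: 11
Op 12: add_edge(E, F) (duplicate, no change). Edges now: 11
Op 13: add_edge(F, D). Edges now: 12
Compute levels (Kahn BFS):
  sources (in-degree 0): C
  process C: level=0
    C->A: in-degree(A)=2, level(A)>=1
    C->D: in-degree(D)=1, level(D)>=1
    C->F: in-degree(F)=1, level(F)>=1
    C->G: in-degree(G)=0, level(G)=1, enqueue
  process G: level=1
    G->A: in-degree(A)=1, level(A)>=2
    G->B: in-degree(B)=2, level(B)>=2
    G->E: in-degree(E)=0, level(E)=2, enqueue
  process E: level=2
    E->F: in-degree(F)=0, level(F)=3, enqueue
  process F: level=3
    F->A: in-degree(A)=0, level(A)=4, enqueue
    F->B: in-degree(B)=1, level(B)>=4
    F->D: in-degree(D)=0, level(D)=4, enqueue
  process A: level=4
  process D: level=4
    D->B: in-degree(B)=0, level(B)=5, enqueue
  process B: level=5
All levels: A:4, B:5, C:0, D:4, E:2, F:3, G:1

Answer: A:4, B:5, C:0, D:4, E:2, F:3, G:1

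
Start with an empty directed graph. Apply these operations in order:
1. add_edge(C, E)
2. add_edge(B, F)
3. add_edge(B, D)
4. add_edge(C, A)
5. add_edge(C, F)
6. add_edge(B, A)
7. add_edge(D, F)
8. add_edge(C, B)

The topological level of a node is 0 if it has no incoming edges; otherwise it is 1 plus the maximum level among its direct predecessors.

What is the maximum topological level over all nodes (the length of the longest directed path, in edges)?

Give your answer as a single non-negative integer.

Answer: 3

Derivation:
Op 1: add_edge(C, E). Edges now: 1
Op 2: add_edge(B, F). Edges now: 2
Op 3: add_edge(B, D). Edges now: 3
Op 4: add_edge(C, A). Edges now: 4
Op 5: add_edge(C, F). Edges now: 5
Op 6: add_edge(B, A). Edges now: 6
Op 7: add_edge(D, F). Edges now: 7
Op 8: add_edge(C, B). Edges now: 8
Compute levels (Kahn BFS):
  sources (in-degree 0): C
  process C: level=0
    C->A: in-degree(A)=1, level(A)>=1
    C->B: in-degree(B)=0, level(B)=1, enqueue
    C->E: in-degree(E)=0, level(E)=1, enqueue
    C->F: in-degree(F)=2, level(F)>=1
  process B: level=1
    B->A: in-degree(A)=0, level(A)=2, enqueue
    B->D: in-degree(D)=0, level(D)=2, enqueue
    B->F: in-degree(F)=1, level(F)>=2
  process E: level=1
  process A: level=2
  process D: level=2
    D->F: in-degree(F)=0, level(F)=3, enqueue
  process F: level=3
All levels: A:2, B:1, C:0, D:2, E:1, F:3
max level = 3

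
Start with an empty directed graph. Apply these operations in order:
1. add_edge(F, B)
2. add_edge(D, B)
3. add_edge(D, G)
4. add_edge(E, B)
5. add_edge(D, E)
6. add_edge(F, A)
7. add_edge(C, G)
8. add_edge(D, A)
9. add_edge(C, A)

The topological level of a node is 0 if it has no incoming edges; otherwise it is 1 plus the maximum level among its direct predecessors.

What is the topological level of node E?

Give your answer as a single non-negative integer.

Op 1: add_edge(F, B). Edges now: 1
Op 2: add_edge(D, B). Edges now: 2
Op 3: add_edge(D, G). Edges now: 3
Op 4: add_edge(E, B). Edges now: 4
Op 5: add_edge(D, E). Edges now: 5
Op 6: add_edge(F, A). Edges now: 6
Op 7: add_edge(C, G). Edges now: 7
Op 8: add_edge(D, A). Edges now: 8
Op 9: add_edge(C, A). Edges now: 9
Compute levels (Kahn BFS):
  sources (in-degree 0): C, D, F
  process C: level=0
    C->A: in-degree(A)=2, level(A)>=1
    C->G: in-degree(G)=1, level(G)>=1
  process D: level=0
    D->A: in-degree(A)=1, level(A)>=1
    D->B: in-degree(B)=2, level(B)>=1
    D->E: in-degree(E)=0, level(E)=1, enqueue
    D->G: in-degree(G)=0, level(G)=1, enqueue
  process F: level=0
    F->A: in-degree(A)=0, level(A)=1, enqueue
    F->B: in-degree(B)=1, level(B)>=1
  process E: level=1
    E->B: in-degree(B)=0, level(B)=2, enqueue
  process G: level=1
  process A: level=1
  process B: level=2
All levels: A:1, B:2, C:0, D:0, E:1, F:0, G:1
level(E) = 1

Answer: 1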